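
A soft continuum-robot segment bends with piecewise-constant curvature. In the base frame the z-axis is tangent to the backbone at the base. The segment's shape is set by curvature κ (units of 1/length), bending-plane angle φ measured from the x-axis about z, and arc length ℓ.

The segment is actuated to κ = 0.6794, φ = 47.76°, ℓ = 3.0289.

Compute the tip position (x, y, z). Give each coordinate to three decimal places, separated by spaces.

θ = κ·ℓ = 0.6794 × 3.0289 = 2.05783 rad
ρ = (1 − cos θ)/κ = (1 − -0.46801)/0.6794 = 2.16075
z = sin θ / κ = 0.88372/0.6794 = 1.30074
x = ρ cos φ = 2.16075 × cos(47.76°) = 1.45253
y = ρ sin φ = 2.16075 × sin(47.76°) = 1.59968

1.453 1.600 1.301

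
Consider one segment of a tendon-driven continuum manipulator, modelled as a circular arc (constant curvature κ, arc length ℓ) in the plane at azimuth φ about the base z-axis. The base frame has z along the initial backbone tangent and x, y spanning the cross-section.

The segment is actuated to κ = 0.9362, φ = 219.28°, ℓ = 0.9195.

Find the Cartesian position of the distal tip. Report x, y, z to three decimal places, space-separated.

θ = κ·ℓ = 0.9362 × 0.9195 = 0.86084 rad
ρ = (1 − cos θ)/κ = (1 − 0.65180)/0.9362 = 0.37193
z = sin θ / κ = 0.75839/0.9362 = 0.81007
x = ρ cos φ = 0.37193 × cos(219.28°) = -0.28789
y = ρ sin φ = 0.37193 × sin(219.28°) = -0.23547

-0.288 -0.235 0.810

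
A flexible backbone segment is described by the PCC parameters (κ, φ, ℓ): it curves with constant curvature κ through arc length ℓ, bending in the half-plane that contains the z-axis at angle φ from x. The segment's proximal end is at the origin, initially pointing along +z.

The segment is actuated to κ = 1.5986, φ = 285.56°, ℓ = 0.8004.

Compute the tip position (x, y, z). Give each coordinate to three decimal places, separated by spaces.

0.120 -0.430 0.599

θ = κ·ℓ = 1.5986 × 0.8004 = 1.27952 rad
ρ = (1 − cos θ)/κ = (1 − 0.28718)/1.5986 = 0.44591
z = sin θ / κ = 0.95788/1.5986 = 0.59920
x = ρ cos φ = 0.44591 × cos(285.56°) = 0.11961
y = ρ sin φ = 0.44591 × sin(285.56°) = -0.42956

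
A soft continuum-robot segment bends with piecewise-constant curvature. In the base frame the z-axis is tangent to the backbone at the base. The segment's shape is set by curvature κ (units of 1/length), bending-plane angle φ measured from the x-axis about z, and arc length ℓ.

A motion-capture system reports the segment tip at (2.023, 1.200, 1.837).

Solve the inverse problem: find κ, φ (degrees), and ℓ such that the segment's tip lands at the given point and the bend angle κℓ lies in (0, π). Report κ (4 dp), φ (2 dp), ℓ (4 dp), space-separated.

0.5281 30.68 3.4375

ρ = √(x²+y²) = √(2.023² + 1.200²) = 2.35213
φ = atan2(y, x) mod 360° = atan2(1.200, 2.023) = 30.6755°
|p|² = ρ² + z² = 2.35213² + 1.837² = 8.90710
κ = 2ρ / |p|² = 2×2.35213 / 8.90710 = 0.52815
θ = 2·atan2(ρ, z) = 2·atan2(2.35213, 1.837) = 1.81551 rad
ℓ = θ/κ = 1.81551/0.52815 = 3.43749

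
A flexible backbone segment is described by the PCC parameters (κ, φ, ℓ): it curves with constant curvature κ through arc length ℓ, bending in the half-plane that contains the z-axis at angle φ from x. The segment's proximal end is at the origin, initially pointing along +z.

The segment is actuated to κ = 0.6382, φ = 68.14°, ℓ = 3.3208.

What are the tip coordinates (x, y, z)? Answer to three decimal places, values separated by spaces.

θ = κ·ℓ = 0.6382 × 3.3208 = 2.11933 rad
ρ = (1 − cos θ)/κ = (1 − -0.52144)/0.6382 = 2.38396
z = sin θ / κ = 0.85329/0.6382 = 1.33702
x = ρ cos φ = 2.38396 × cos(68.14°) = 0.88764
y = ρ sin φ = 2.38396 × sin(68.14°) = 2.21254

0.888 2.213 1.337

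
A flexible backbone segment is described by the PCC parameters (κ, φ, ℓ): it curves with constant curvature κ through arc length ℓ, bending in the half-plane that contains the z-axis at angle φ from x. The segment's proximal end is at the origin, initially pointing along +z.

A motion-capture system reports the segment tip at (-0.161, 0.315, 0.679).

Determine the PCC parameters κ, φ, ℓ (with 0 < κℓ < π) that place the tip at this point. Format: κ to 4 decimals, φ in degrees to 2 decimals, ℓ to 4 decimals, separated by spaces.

1.2070 117.07 0.7959

ρ = √(x²+y²) = √(-0.161² + 0.315²) = 0.35376
φ = atan2(y, x) mod 360° = atan2(0.315, -0.161) = 117.0721°
|p|² = ρ² + z² = 0.35376² + 0.679² = 0.58619
κ = 2ρ / |p|² = 2×0.35376 / 0.58619 = 1.20699
θ = 2·atan2(ρ, z) = 2·atan2(0.35376, 0.679) = 0.96061 rad
ℓ = θ/κ = 0.96061/1.20699 = 0.79588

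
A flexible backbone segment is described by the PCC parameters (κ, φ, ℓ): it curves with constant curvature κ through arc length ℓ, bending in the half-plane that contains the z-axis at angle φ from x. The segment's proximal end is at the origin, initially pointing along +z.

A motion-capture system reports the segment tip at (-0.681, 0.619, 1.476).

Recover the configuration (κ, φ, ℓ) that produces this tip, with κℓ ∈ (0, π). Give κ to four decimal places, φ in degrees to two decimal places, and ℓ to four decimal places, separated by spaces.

0.6084 137.73 1.8329

ρ = √(x²+y²) = √(-0.681² + 0.619²) = 0.92028
φ = atan2(y, x) mod 360° = atan2(0.619, -0.681) = 137.7305°
|p|² = ρ² + z² = 0.92028² + 1.476² = 3.02550
κ = 2ρ / |p|² = 2×0.92028 / 3.02550 = 0.60835
θ = 2·atan2(ρ, z) = 2·atan2(0.92028, 1.476) = 1.11504 rad
ℓ = θ/κ = 1.11504/0.60835 = 1.83288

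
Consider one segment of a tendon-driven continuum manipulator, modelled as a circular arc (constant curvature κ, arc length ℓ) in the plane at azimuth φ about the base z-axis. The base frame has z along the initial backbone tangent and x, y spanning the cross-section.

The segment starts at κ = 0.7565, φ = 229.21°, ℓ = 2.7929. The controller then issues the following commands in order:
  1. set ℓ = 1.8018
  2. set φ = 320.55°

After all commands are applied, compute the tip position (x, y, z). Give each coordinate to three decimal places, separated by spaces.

initial: κ=0.7565, φ=229.21°, ℓ=2.7929
cmd 1: set ℓ=1.8018 → (κ,φ,ℓ)=(0.7565,229.21°,1.8018) → tip=(-0.6855,-0.7944,1.2935)
cmd 2: set φ=320.55° → (κ,φ,ℓ)=(0.7565,320.55°,1.8018) → tip=(0.8102,-0.6667,1.2935)

0.810 -0.667 1.293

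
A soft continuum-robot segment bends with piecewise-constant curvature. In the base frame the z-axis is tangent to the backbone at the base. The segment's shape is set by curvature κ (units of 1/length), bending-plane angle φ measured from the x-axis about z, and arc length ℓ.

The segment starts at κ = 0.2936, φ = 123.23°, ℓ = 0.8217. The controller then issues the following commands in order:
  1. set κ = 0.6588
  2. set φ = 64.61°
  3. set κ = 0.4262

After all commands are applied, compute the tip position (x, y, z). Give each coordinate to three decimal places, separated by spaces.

0.061 0.129 0.805

initial: κ=0.2936, φ=123.23°, ℓ=0.8217
cmd 1: set κ=0.6588 → (κ,φ,ℓ)=(0.6588,123.23°,0.8217) → tip=(-0.1189,0.1815,0.7822)
cmd 2: set φ=64.61° → (κ,φ,ℓ)=(0.6588,64.61°,0.8217) → tip=(0.0931,0.1961,0.7822)
cmd 3: set κ=0.4262 → (κ,φ,ℓ)=(0.4262,64.61°,0.8217) → tip=(0.0611,0.1287,0.8050)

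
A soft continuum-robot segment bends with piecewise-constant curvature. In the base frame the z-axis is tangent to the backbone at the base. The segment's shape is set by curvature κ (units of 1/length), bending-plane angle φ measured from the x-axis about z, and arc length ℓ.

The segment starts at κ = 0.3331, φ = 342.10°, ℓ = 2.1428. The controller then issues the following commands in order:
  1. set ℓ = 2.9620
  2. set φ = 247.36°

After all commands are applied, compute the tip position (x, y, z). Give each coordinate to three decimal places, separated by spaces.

initial: κ=0.3331, φ=342.10°, ℓ=2.1428
cmd 1: set ℓ=2.9620 → (κ,φ,ℓ)=(0.3331,342.10°,2.9620) → tip=(1.2813,-0.4138,2.5043)
cmd 2: set φ=247.36° → (κ,φ,ℓ)=(0.3331,247.36°,2.9620) → tip=(-0.5183,-1.2427,2.5043)

-0.518 -1.243 2.504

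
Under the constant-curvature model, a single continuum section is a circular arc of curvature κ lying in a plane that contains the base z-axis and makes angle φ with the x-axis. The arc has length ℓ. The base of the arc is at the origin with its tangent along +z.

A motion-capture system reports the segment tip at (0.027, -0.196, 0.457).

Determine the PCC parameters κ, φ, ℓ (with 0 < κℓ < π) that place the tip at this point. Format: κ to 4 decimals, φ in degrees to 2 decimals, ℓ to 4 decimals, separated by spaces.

ρ = √(x²+y²) = √(0.027² + -0.196²) = 0.19785
φ = atan2(y, x) mod 360° = atan2(-0.196, 0.027) = 277.8434°
|p|² = ρ² + z² = 0.19785² + 0.457² = 0.24799
κ = 2ρ / |p|² = 2×0.19785 / 0.24799 = 1.59561
θ = 2·atan2(ρ, z) = 2·atan2(0.19785, 0.457) = 0.81714 rad
ℓ = θ/κ = 0.81714/1.59561 = 0.51212

1.5956 277.84 0.5121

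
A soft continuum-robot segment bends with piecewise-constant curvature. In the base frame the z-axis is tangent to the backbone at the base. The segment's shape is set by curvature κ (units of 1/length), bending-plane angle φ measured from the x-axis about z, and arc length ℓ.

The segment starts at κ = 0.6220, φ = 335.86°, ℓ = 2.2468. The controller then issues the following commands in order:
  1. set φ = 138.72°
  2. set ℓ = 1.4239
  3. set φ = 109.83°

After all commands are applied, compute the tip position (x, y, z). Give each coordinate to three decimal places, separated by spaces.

-0.200 0.555 1.245

initial: κ=0.6220, φ=335.86°, ℓ=2.2468
cmd 1: set φ=138.72° → (κ,φ,ℓ)=(0.6220,138.72°,2.2468) → tip=(-0.9999,0.8778,1.5836)
cmd 2: set ℓ=1.4239 → (κ,φ,ℓ)=(0.6220,138.72°,1.4239) → tip=(-0.4437,0.3895,1.2449)
cmd 3: set φ=109.83° → (κ,φ,ℓ)=(0.6220,109.83°,1.4239) → tip=(-0.2003,0.5554,1.2449)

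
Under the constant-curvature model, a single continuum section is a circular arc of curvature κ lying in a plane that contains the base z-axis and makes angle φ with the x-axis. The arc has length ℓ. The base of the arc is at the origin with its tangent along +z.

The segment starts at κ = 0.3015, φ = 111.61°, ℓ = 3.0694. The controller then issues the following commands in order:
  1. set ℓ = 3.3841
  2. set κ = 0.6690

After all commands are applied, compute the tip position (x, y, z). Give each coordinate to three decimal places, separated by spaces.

initial: κ=0.3015, φ=111.61°, ℓ=3.0694
cmd 1: set ℓ=3.3841 → (κ,φ,ℓ)=(0.3015,111.61°,3.3841) → tip=(-0.5825,1.4706,2.8268)
cmd 2: set κ=0.6690 → (κ,φ,ℓ)=(0.6690,111.61°,3.3841) → tip=(-0.9023,2.2777,1.1498)

-0.902 2.278 1.150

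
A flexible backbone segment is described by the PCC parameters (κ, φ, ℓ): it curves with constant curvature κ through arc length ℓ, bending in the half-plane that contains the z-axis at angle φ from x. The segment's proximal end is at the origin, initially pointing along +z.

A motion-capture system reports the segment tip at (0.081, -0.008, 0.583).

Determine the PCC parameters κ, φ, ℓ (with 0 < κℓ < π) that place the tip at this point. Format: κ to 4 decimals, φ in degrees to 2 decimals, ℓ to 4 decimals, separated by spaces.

0.4698 354.36 0.5905

ρ = √(x²+y²) = √(0.081² + -0.008²) = 0.08139
φ = atan2(y, x) mod 360° = atan2(-0.008, 0.081) = 354.3595°
|p|² = ρ² + z² = 0.08139² + 0.583² = 0.34651
κ = 2ρ / |p|² = 2×0.08139 / 0.34651 = 0.46979
θ = 2·atan2(ρ, z) = 2·atan2(0.08139, 0.583) = 0.27743 rad
ℓ = θ/κ = 0.27743/0.46979 = 0.59055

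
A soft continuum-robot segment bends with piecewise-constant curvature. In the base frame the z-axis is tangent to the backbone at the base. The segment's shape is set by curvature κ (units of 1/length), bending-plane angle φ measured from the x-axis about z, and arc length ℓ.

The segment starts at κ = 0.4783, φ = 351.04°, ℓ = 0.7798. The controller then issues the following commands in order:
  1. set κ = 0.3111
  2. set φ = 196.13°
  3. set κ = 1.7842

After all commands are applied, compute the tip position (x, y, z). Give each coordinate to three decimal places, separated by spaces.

-0.442 -0.128 0.551

initial: κ=0.4783, φ=351.04°, ℓ=0.7798
cmd 1: set κ=0.3111 → (κ,φ,ℓ)=(0.3111,351.04°,0.7798) → tip=(0.0930,-0.0147,0.7722)
cmd 2: set φ=196.13° → (κ,φ,ℓ)=(0.3111,196.13°,0.7798) → tip=(-0.0904,-0.0261,0.7722)
cmd 3: set κ=1.7842 → (κ,φ,ℓ)=(1.7842,196.13°,0.7798) → tip=(-0.4423,-0.1279,0.5515)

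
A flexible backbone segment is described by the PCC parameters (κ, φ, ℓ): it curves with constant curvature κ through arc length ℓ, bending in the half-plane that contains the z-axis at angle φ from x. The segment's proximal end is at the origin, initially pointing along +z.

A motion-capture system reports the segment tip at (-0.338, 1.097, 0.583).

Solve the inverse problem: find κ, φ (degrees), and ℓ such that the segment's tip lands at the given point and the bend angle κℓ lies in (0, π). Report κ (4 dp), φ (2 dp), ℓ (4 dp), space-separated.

ρ = √(x²+y²) = √(-0.338² + 1.097²) = 1.14789
φ = atan2(y, x) mod 360° = atan2(1.097, -0.338) = 107.1247°
|p|² = ρ² + z² = 1.14789² + 0.583² = 1.65754
κ = 2ρ / |p|² = 2×1.14789 / 1.65754 = 1.38505
θ = 2·atan2(ρ, z) = 2·atan2(1.14789, 0.583) = 2.20172 rad
ℓ = θ/κ = 2.20172/1.38505 = 1.58963

1.3851 107.12 1.5896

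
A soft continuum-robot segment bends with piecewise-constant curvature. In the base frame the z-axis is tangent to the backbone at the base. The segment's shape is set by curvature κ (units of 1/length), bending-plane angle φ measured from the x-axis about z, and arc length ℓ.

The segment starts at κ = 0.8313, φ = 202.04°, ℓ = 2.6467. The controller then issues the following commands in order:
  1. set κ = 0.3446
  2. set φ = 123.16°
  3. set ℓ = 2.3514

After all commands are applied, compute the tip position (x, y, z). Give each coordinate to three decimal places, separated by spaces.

initial: κ=0.8313, φ=202.04°, ℓ=2.6467
cmd 1: set κ=0.3446 → (κ,φ,ℓ)=(0.3446,202.04°,2.6467) → tip=(-1.0433,-0.4224,2.2947)
cmd 2: set φ=123.16° → (κ,φ,ℓ)=(0.3446,123.16°,2.6467) → tip=(-0.6157,0.9423,2.2947)
cmd 3: set ℓ=2.3514 → (κ,φ,ℓ)=(0.3446,123.16°,2.3514) → tip=(-0.4932,0.7548,2.1024)

-0.493 0.755 2.102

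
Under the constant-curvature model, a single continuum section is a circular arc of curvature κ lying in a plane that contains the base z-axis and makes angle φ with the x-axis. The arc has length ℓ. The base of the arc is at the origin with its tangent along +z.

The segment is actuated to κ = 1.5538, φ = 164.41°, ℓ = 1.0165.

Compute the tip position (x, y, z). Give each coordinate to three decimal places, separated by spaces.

θ = κ·ℓ = 1.5538 × 1.0165 = 1.57944 rad
ρ = (1 − cos θ)/κ = (1 − -0.00864)/1.5538 = 0.64914
z = sin θ / κ = 0.99996/1.5538 = 0.64356
x = ρ cos φ = 0.64914 × cos(164.41°) = -0.62526
y = ρ sin φ = 0.64914 × sin(164.41°) = 0.17446

-0.625 0.174 0.644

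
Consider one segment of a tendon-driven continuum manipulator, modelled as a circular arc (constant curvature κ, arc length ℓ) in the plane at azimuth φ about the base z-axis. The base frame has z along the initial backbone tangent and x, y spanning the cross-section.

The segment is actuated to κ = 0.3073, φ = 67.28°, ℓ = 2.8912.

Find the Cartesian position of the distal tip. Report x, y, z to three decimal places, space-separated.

θ = κ·ℓ = 0.3073 × 2.8912 = 0.88847 rad
ρ = (1 − cos θ)/κ = (1 − 0.63060)/0.3073 = 1.20207
z = sin θ / κ = 0.77611/0.3073 = 2.52556
x = ρ cos φ = 1.20207 × cos(67.28°) = 0.46427
y = ρ sin φ = 1.20207 × sin(67.28°) = 1.10879

0.464 1.109 2.526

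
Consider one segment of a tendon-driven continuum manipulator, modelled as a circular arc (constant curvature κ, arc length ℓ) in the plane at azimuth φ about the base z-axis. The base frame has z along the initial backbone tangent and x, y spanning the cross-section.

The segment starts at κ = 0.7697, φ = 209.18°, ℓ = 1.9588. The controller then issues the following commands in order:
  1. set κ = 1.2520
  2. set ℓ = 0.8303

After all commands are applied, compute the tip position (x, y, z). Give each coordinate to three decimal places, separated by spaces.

initial: κ=0.7697, φ=209.18°, ℓ=1.9588
cmd 1: set κ=1.2520 → (κ,φ,ℓ)=(1.2520,209.18°,1.9588) → tip=(-1.2356,-0.6900,0.5079)
cmd 2: set ℓ=0.8303 → (κ,φ,ℓ)=(1.2520,209.18°,0.8303) → tip=(-0.3441,-0.1921,0.6886)

-0.344 -0.192 0.689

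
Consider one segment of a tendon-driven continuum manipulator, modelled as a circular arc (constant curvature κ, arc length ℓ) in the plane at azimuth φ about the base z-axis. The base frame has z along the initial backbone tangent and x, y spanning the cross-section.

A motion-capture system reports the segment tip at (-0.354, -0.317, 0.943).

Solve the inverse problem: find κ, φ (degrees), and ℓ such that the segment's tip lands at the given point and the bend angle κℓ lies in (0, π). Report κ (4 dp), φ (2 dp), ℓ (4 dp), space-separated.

ρ = √(x²+y²) = √(-0.354² + -0.317²) = 0.47519
φ = atan2(y, x) mod 360° = atan2(-0.317, -0.354) = 221.8438°
|p|² = ρ² + z² = 0.47519² + 0.943² = 1.11505
κ = 2ρ / |p|² = 2×0.47519 / 1.11505 = 0.85232
θ = 2·atan2(ρ, z) = 2·atan2(0.47519, 0.943) = 0.93355 rad
ℓ = θ/κ = 0.93355/0.85232 = 1.09530

0.8523 221.84 1.0953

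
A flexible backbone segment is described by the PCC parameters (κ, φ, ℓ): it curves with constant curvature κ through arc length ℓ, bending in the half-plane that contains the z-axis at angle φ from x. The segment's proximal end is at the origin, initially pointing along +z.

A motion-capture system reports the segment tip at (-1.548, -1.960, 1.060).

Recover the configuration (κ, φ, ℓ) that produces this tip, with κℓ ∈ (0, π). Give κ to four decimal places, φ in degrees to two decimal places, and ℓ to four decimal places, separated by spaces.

0.6786 231.70 3.4468

ρ = √(x²+y²) = √(-1.548² + -1.960²) = 2.49758
φ = atan2(y, x) mod 360° = atan2(-1.960, -1.548) = 231.6985°
|p|² = ρ² + z² = 2.49758² + 1.060² = 7.36150
κ = 2ρ / |p|² = 2×2.49758 / 7.36150 = 0.67855
θ = 2·atan2(ρ, z) = 2·atan2(2.49758, 1.060) = 2.33885 rad
ℓ = θ/κ = 2.33885/0.67855 = 3.44683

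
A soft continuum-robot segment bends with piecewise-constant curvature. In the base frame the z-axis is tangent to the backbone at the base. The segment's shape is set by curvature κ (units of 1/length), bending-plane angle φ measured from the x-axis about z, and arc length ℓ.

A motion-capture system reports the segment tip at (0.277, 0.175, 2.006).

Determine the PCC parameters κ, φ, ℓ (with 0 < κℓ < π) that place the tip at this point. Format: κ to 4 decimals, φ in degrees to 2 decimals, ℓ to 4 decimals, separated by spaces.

0.1586 32.28 2.0415

ρ = √(x²+y²) = √(0.277² + 0.175²) = 0.32765
φ = atan2(y, x) mod 360° = atan2(0.175, 0.277) = 32.2834°
|p|² = ρ² + z² = 0.32765² + 2.006² = 4.13139
κ = 2ρ / |p|² = 2×0.32765 / 4.13139 = 0.15861
θ = 2·atan2(ρ, z) = 2·atan2(0.32765, 2.006) = 0.32381 rad
ℓ = θ/κ = 0.32381/0.15861 = 2.04149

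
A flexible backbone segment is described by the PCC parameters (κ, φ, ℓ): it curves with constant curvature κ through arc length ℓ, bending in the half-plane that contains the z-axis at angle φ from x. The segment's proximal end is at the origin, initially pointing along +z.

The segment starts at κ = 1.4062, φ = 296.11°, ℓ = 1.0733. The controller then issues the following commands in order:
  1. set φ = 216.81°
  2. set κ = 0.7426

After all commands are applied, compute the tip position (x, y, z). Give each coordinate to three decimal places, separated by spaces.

-0.325 -0.243 0.963

initial: κ=1.4062, φ=296.11°, ℓ=1.0733
cmd 1: set φ=216.81° → (κ,φ,ℓ)=(1.4062,216.81°,1.0733) → tip=(-0.5343,-0.3999,0.7098)
cmd 2: set κ=0.7426 → (κ,φ,ℓ)=(0.7426,216.81°,1.0733) → tip=(-0.3247,-0.2430,0.9632)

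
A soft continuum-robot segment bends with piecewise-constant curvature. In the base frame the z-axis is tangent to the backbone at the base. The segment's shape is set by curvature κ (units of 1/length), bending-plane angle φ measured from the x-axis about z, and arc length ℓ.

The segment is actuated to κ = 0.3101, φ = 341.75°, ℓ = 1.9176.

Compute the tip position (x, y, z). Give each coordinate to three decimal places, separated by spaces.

0.526 -0.173 1.807

θ = κ·ℓ = 0.3101 × 1.9176 = 0.59465 rad
ρ = (1 − cos θ)/κ = (1 − 0.82835)/0.3101 = 0.55354
z = sin θ / κ = 0.56022/0.3101 = 1.80657
x = ρ cos φ = 0.55354 × cos(341.75°) = 0.52570
y = ρ sin φ = 0.55354 × sin(341.75°) = -0.17335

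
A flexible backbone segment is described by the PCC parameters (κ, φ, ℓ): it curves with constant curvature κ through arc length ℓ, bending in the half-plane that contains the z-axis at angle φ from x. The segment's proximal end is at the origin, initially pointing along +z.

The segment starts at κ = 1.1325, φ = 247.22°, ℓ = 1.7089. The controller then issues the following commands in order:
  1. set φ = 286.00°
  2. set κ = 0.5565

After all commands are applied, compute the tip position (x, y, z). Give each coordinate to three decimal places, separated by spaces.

initial: κ=1.1325, φ=247.22°, ℓ=1.7089
cmd 1: set φ=286.00° → (κ,φ,ℓ)=(1.1325,286.00°,1.7089) → tip=(0.3302,-1.1514,0.8250)
cmd 2: set κ=0.5565 → (κ,φ,ℓ)=(0.5565,286.00°,1.7089) → tip=(0.2076,-0.7240,1.4627)

0.208 -0.724 1.463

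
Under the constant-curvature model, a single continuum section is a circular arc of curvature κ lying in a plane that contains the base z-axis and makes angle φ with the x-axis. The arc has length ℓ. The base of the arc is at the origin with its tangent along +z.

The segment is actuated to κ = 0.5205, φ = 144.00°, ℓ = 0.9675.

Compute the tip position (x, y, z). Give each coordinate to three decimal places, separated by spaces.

-0.193 0.140 0.927

θ = κ·ℓ = 0.5205 × 0.9675 = 0.50358 rad
ρ = (1 − cos θ)/κ = (1 − 0.87586)/0.5205 = 0.23850
z = sin θ / κ = 0.48257/0.5205 = 0.92712
x = ρ cos φ = 0.23850 × cos(144.00°) = -0.19295
y = ρ sin φ = 0.23850 × sin(144.00°) = 0.14019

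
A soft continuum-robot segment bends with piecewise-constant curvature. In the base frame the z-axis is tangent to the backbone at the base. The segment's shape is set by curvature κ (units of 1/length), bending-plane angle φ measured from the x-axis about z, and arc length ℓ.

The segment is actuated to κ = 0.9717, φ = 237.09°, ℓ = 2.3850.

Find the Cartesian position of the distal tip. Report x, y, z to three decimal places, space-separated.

-0.939 -1.451 0.755

θ = κ·ℓ = 0.9717 × 2.3850 = 2.31750 rad
ρ = (1 − cos θ)/κ = (1 − -0.67923)/0.9717 = 1.72813
z = sin θ / κ = 0.73393/0.9717 = 0.75530
x = ρ cos φ = 1.72813 × cos(237.09°) = -0.93893
y = ρ sin φ = 1.72813 × sin(237.09°) = -1.45081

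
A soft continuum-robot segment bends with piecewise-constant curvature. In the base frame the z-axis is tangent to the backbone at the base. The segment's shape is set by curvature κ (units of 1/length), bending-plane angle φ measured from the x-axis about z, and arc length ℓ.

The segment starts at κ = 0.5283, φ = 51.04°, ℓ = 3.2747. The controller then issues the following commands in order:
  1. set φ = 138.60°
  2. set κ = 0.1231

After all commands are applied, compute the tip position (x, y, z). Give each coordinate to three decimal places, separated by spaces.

-0.488 0.431 3.187

initial: κ=0.5283, φ=51.04°, ℓ=3.2747
cmd 1: set φ=138.60° → (κ,φ,ℓ)=(0.5283,138.60°,3.2747) → tip=(-1.6450,1.4502,1.8689)
cmd 2: set κ=0.1231 → (κ,φ,ℓ)=(0.1231,138.60°,3.2747) → tip=(-0.4884,0.4306,3.1867)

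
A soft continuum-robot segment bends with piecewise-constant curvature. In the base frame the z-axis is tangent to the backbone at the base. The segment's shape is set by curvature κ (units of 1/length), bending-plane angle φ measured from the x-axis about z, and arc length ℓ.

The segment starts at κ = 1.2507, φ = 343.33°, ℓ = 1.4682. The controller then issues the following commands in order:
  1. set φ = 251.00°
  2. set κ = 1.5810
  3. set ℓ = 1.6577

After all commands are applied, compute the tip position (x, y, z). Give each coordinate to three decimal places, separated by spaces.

initial: κ=1.2507, φ=343.33°, ℓ=1.4682
cmd 1: set φ=251.00° → (κ,φ,ℓ)=(1.2507,251.00°,1.4682) → tip=(-0.3286,-0.9543,0.7715)
cmd 2: set κ=1.5810 → (κ,φ,ℓ)=(1.5810,251.00°,1.4682) → tip=(-0.3464,-1.0059,0.4626)
cmd 3: set ℓ=1.6577 → (κ,φ,ℓ)=(1.5810,251.00°,1.6577) → tip=(-0.3846,-1.1168,0.3147)

-0.385 -1.117 0.315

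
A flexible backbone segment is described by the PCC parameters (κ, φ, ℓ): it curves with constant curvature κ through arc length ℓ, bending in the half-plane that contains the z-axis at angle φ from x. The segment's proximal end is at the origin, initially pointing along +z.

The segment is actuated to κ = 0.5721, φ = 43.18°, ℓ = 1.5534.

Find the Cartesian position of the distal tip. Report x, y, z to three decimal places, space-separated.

0.471 0.442 1.357

θ = κ·ℓ = 0.5721 × 1.5534 = 0.88870 rad
ρ = (1 − cos θ)/κ = (1 − 0.63042)/0.5721 = 0.64600
z = sin θ / κ = 0.77625/0.5721 = 1.35685
x = ρ cos φ = 0.64600 × cos(43.18°) = 0.47107
y = ρ sin φ = 0.64600 × sin(43.18°) = 0.44206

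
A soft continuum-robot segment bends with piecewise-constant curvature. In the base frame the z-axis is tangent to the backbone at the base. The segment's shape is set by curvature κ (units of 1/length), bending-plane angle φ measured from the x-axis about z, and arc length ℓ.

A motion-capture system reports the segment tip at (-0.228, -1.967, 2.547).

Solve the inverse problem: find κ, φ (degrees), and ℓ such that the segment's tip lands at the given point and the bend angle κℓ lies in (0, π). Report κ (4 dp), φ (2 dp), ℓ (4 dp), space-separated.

ρ = √(x²+y²) = √(-0.228² + -1.967²) = 1.98017
φ = atan2(y, x) mod 360° = atan2(-1.967, -0.228) = 263.3882°
|p|² = ρ² + z² = 1.98017² + 2.547² = 10.40828
κ = 2ρ / |p|² = 2×1.98017 / 10.40828 = 0.38050
θ = 2·atan2(ρ, z) = 2·atan2(1.98017, 2.547) = 1.32168 rad
ℓ = θ/κ = 1.32168/0.38050 = 3.47355

0.3805 263.39 3.4735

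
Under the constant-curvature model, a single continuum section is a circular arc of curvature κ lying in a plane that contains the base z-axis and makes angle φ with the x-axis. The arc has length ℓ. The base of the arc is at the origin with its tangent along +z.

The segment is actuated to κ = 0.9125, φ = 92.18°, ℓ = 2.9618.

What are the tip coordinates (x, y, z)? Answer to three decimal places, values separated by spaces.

-0.079 2.086 0.466

θ = κ·ℓ = 0.9125 × 2.9618 = 2.70264 rad
ρ = (1 − cos θ)/κ = (1 − -0.90520)/0.9125 = 2.08789
z = sin θ / κ = 0.42499/0.9125 = 0.46574
x = ρ cos φ = 2.08789 × cos(92.18°) = -0.07942
y = ρ sin φ = 2.08789 × sin(92.18°) = 2.08638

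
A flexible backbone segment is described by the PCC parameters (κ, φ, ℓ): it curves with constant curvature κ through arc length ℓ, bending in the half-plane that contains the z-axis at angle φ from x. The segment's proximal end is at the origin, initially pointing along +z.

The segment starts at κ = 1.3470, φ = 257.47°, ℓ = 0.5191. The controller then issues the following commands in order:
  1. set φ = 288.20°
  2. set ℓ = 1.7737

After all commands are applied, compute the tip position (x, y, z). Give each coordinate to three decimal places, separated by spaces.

initial: κ=1.3470, φ=257.47°, ℓ=0.5191
cmd 1: set φ=288.20° → (κ,φ,ℓ)=(1.3470,288.20°,0.5191) → tip=(0.0544,-0.1655,0.4778)
cmd 2: set ℓ=1.7737 → (κ,φ,ℓ)=(1.3470,288.20°,1.7737) → tip=(0.4012,-1.2201,0.5074)

0.401 -1.220 0.507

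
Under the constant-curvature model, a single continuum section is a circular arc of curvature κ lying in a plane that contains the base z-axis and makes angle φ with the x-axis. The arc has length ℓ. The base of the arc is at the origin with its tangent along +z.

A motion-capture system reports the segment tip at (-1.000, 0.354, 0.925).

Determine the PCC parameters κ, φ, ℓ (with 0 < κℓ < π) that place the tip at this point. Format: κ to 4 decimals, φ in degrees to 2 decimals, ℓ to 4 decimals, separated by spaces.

ρ = √(x²+y²) = √(-1.000² + 0.354²) = 1.06081
φ = atan2(y, x) mod 360° = atan2(0.354, -1.000) = 160.5060°
|p|² = ρ² + z² = 1.06081² + 0.925² = 1.98094
κ = 2ρ / |p|² = 2×1.06081 / 1.98094 = 1.07102
θ = 2·atan2(ρ, z) = 2·atan2(1.06081, 0.925) = 1.70736 rad
ℓ = θ/κ = 1.70736/1.07102 = 1.59415

1.0710 160.51 1.5942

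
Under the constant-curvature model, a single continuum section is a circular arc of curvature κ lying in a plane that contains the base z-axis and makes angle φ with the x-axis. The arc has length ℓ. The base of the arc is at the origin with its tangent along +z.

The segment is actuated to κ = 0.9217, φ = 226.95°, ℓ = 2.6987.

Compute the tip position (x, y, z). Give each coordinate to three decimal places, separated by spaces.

θ = κ·ℓ = 0.9217 × 2.6987 = 2.48739 rad
ρ = (1 − cos θ)/κ = (1 − -0.79353)/0.9217 = 1.94590
z = sin θ / κ = 0.60853/0.9217 = 0.66022
x = ρ cos φ = 1.94590 × cos(226.95°) = -1.32834
y = ρ sin φ = 1.94590 × sin(226.95°) = -1.42198

-1.328 -1.422 0.660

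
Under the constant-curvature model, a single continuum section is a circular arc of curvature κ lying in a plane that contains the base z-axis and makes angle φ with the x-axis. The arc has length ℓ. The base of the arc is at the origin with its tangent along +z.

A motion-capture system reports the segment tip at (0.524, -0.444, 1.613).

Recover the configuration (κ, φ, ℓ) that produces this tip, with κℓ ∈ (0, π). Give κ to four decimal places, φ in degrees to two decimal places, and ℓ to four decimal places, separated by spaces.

0.4469 319.72 1.8014

ρ = √(x²+y²) = √(0.524² + -0.444²) = 0.68681
φ = atan2(y, x) mod 360° = atan2(-0.444, 0.524) = 319.7245°
|p|² = ρ² + z² = 0.68681² + 1.613² = 3.07348
κ = 2ρ / |p|² = 2×0.68681 / 3.07348 = 0.44693
θ = 2·atan2(ρ, z) = 2·atan2(0.68681, 1.613) = 0.80509 rad
ℓ = θ/κ = 0.80509/0.44693 = 1.80139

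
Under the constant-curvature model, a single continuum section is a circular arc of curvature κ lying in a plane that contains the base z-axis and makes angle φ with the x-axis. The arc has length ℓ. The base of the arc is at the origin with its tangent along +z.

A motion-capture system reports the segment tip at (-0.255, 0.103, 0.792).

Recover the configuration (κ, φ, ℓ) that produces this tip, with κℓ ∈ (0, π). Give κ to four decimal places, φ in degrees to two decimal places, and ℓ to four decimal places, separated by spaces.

ρ = √(x²+y²) = √(-0.255² + 0.103²) = 0.27502
φ = atan2(y, x) mod 360° = atan2(0.103, -0.255) = 158.0052°
|p|² = ρ² + z² = 0.27502² + 0.792² = 0.70290
κ = 2ρ / |p|² = 2×0.27502 / 0.70290 = 0.78252
θ = 2·atan2(ρ, z) = 2·atan2(0.27502, 0.792) = 0.66843 rad
ℓ = θ/κ = 0.66843/0.78252 = 0.85420

0.7825 158.01 0.8542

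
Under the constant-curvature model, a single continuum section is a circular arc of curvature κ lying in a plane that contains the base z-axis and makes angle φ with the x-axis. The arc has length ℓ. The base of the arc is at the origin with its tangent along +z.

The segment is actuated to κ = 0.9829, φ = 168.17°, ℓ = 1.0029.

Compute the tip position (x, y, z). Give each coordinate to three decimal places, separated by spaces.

-0.446 0.093 0.848

θ = κ·ℓ = 0.9829 × 1.0029 = 0.98575 rad
ρ = (1 − cos θ)/κ = (1 − 0.55224)/0.9829 = 0.45555
z = sin θ / κ = 0.83369/0.9829 = 0.84819
x = ρ cos φ = 0.45555 × cos(168.17°) = -0.44588
y = ρ sin φ = 0.45555 × sin(168.17°) = 0.09339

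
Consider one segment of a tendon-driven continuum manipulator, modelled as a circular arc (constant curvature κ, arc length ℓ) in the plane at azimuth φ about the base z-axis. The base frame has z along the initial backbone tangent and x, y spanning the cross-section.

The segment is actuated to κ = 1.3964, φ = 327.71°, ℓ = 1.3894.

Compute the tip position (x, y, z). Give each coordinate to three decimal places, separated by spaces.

θ = κ·ℓ = 1.3964 × 1.3894 = 1.94016 rad
ρ = (1 − cos θ)/κ = (1 − -0.36102)/1.3964 = 0.97466
z = sin θ / κ = 0.93256/1.3964 = 0.66783
x = ρ cos φ = 0.97466 × cos(327.71°) = 0.82394
y = ρ sin φ = 0.97466 × sin(327.71°) = -0.52067

0.824 -0.521 0.668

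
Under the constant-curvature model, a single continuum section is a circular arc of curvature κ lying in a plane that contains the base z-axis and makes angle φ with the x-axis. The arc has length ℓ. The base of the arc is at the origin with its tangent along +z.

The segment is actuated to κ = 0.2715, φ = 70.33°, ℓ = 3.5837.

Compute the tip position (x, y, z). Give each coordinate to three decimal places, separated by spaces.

θ = κ·ℓ = 0.2715 × 3.5837 = 0.97297 rad
ρ = (1 − cos θ)/κ = (1 − 0.56284)/0.2715 = 1.61015
z = sin θ / κ = 0.82656/0.2715 = 3.04443
x = ρ cos φ = 1.61015 × cos(70.33°) = 0.54198
y = ρ sin φ = 1.61015 × sin(70.33°) = 1.51620

0.542 1.516 3.044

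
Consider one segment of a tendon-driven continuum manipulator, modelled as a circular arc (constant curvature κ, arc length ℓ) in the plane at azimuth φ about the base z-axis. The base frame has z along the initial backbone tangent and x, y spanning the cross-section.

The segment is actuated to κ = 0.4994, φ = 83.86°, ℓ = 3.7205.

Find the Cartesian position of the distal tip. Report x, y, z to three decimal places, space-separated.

θ = κ·ℓ = 0.4994 × 3.7205 = 1.85802 rad
ρ = (1 − cos θ)/κ = (1 − -0.28329)/0.4994 = 2.56966
z = sin θ / κ = 0.95903/0.4994 = 1.92037
x = ρ cos φ = 2.56966 × cos(83.86°) = 0.27485
y = ρ sin φ = 2.56966 × sin(83.86°) = 2.55492

0.275 2.555 1.920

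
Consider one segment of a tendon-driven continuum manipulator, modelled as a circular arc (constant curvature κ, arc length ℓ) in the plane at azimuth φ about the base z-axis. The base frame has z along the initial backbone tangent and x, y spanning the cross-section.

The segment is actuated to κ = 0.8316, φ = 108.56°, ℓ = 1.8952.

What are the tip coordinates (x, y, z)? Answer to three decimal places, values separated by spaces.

θ = κ·ℓ = 0.8316 × 1.8952 = 1.57605 rad
ρ = (1 − cos θ)/κ = (1 − -0.00525)/0.8316 = 1.20882
z = sin θ / κ = 0.99999/0.8316 = 1.20248
x = ρ cos φ = 1.20882 × cos(108.56°) = -0.38476
y = ρ sin φ = 1.20882 × sin(108.56°) = 1.14595

-0.385 1.146 1.202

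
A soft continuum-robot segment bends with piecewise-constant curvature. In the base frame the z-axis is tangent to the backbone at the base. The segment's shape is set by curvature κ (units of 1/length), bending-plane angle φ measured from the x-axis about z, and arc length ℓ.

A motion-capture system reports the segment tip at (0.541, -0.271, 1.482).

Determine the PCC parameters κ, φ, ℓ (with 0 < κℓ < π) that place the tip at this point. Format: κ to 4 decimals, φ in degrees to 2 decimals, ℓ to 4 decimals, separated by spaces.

ρ = √(x²+y²) = √(0.541² + -0.271²) = 0.60508
φ = atan2(y, x) mod 360° = atan2(-0.271, 0.541) = 333.3926°
|p|² = ρ² + z² = 0.60508² + 1.482² = 2.56245
κ = 2ρ / |p|² = 2×0.60508 / 2.56245 = 0.47227
θ = 2·atan2(ρ, z) = 2·atan2(0.60508, 1.482) = 0.77526 rad
ℓ = θ/κ = 0.77526/0.47227 = 1.64157

0.4723 333.39 1.6416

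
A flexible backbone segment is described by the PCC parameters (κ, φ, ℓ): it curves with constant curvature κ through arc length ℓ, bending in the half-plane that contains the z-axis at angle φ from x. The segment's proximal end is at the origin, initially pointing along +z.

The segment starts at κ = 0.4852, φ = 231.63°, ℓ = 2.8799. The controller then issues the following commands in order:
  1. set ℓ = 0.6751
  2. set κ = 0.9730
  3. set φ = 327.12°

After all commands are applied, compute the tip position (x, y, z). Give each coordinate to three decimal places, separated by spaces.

0.180 -0.116 0.628

initial: κ=0.4852, φ=231.63°, ℓ=2.8799
cmd 1: set ℓ=0.6751 → (κ,φ,ℓ)=(0.4852,231.63°,0.6751) → tip=(-0.0680,-0.0859,0.6631)
cmd 2: set κ=0.9730 → (κ,φ,ℓ)=(0.9730,231.63°,0.6751) → tip=(-0.1328,-0.1677,0.6276)
cmd 3: set φ=327.12° → (κ,φ,ℓ)=(0.9730,327.12°,0.6751) → tip=(0.1796,-0.1161,0.6276)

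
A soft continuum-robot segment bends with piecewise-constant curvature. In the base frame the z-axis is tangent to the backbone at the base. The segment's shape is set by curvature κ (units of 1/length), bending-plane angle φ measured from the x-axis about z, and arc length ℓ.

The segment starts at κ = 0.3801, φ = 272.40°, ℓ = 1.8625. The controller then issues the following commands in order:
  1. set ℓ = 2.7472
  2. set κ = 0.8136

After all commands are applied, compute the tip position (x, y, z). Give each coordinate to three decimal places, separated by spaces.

0.083 -1.985 0.968

initial: κ=0.3801, φ=272.40°, ℓ=1.8625
cmd 1: set ℓ=2.7472 → (κ,φ,ℓ)=(0.3801,272.40°,2.7472) → tip=(0.0548,-1.3075,2.2745)
cmd 2: set κ=0.8136 → (κ,φ,ℓ)=(0.8136,272.40°,2.7472) → tip=(0.0832,-1.9851,0.9677)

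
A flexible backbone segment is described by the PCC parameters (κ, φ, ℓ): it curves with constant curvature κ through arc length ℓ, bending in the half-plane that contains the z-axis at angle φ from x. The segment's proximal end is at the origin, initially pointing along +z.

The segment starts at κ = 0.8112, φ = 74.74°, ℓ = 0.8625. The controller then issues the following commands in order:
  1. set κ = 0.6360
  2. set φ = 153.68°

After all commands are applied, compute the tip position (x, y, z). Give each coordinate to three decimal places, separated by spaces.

-0.207 0.102 0.820

initial: κ=0.8112, φ=74.74°, ℓ=0.8625
cmd 1: set κ=0.6360 → (κ,φ,ℓ)=(0.6360,74.74°,0.8625) → tip=(0.0607,0.2226,0.8199)
cmd 2: set φ=153.68° → (κ,φ,ℓ)=(0.6360,153.68°,0.8625) → tip=(-0.2068,0.1023,0.8199)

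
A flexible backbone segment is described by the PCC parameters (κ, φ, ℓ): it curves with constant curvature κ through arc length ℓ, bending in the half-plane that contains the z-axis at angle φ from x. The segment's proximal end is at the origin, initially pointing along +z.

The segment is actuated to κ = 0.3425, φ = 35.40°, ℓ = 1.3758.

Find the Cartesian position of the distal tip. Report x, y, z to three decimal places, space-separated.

θ = κ·ℓ = 0.3425 × 1.3758 = 0.47121 rad
ρ = (1 − cos θ)/κ = (1 − 0.89102)/0.3425 = 0.31819
z = sin θ / κ = 0.45397/0.3425 = 1.32545
x = ρ cos φ = 0.31819 × cos(35.40°) = 0.25937
y = ρ sin φ = 0.31819 × sin(35.40°) = 0.18432

0.259 0.184 1.325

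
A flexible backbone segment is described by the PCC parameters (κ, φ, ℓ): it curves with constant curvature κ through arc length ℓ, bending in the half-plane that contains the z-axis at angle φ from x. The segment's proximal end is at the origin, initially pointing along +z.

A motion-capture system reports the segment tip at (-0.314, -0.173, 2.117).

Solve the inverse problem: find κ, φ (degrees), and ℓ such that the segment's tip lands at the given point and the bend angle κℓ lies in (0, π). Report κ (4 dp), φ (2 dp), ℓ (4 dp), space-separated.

0.1555 208.85 2.1572

ρ = √(x²+y²) = √(-0.314² + -0.173²) = 0.35850
φ = atan2(y, x) mod 360° = atan2(-0.173, -0.314) = 208.8528°
|p|² = ρ² + z² = 0.35850² + 2.117² = 4.61021
κ = 2ρ / |p|² = 2×0.35850 / 4.61021 = 0.15553
θ = 2·atan2(ρ, z) = 2·atan2(0.35850, 2.117) = 0.33551 rad
ℓ = θ/κ = 0.33551/0.15553 = 2.15724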